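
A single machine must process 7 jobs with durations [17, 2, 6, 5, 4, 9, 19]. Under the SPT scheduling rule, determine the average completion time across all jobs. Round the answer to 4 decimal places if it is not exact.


Sort jobs by processing time (SPT order): [2, 4, 5, 6, 9, 17, 19]
Compute completion times sequentially:
  Job 1: processing = 2, completes at 2
  Job 2: processing = 4, completes at 6
  Job 3: processing = 5, completes at 11
  Job 4: processing = 6, completes at 17
  Job 5: processing = 9, completes at 26
  Job 6: processing = 17, completes at 43
  Job 7: processing = 19, completes at 62
Sum of completion times = 167
Average completion time = 167/7 = 23.8571

23.8571


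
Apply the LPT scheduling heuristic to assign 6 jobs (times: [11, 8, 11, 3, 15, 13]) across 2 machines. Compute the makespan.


Sort jobs in decreasing order (LPT): [15, 13, 11, 11, 8, 3]
Assign each job to the least loaded machine:
  Machine 1: jobs [15, 11, 3], load = 29
  Machine 2: jobs [13, 11, 8], load = 32
Makespan = max load = 32

32


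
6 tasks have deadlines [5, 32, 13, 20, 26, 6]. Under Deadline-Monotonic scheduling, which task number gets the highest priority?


Sort tasks by relative deadline (ascending):
  Task 1: deadline = 5
  Task 6: deadline = 6
  Task 3: deadline = 13
  Task 4: deadline = 20
  Task 5: deadline = 26
  Task 2: deadline = 32
Priority order (highest first): [1, 6, 3, 4, 5, 2]
Highest priority task = 1

1


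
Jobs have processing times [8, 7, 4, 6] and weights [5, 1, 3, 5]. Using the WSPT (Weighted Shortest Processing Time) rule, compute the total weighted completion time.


Compute p/w ratios and sort ascending (WSPT): [(6, 5), (4, 3), (8, 5), (7, 1)]
Compute weighted completion times:
  Job (p=6,w=5): C=6, w*C=5*6=30
  Job (p=4,w=3): C=10, w*C=3*10=30
  Job (p=8,w=5): C=18, w*C=5*18=90
  Job (p=7,w=1): C=25, w*C=1*25=25
Total weighted completion time = 175

175


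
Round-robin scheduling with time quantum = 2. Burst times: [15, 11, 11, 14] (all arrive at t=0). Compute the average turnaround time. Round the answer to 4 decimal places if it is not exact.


Time quantum = 2
Execution trace:
  J1 runs 2 units, time = 2
  J2 runs 2 units, time = 4
  J3 runs 2 units, time = 6
  J4 runs 2 units, time = 8
  J1 runs 2 units, time = 10
  J2 runs 2 units, time = 12
  J3 runs 2 units, time = 14
  J4 runs 2 units, time = 16
  J1 runs 2 units, time = 18
  J2 runs 2 units, time = 20
  J3 runs 2 units, time = 22
  J4 runs 2 units, time = 24
  J1 runs 2 units, time = 26
  J2 runs 2 units, time = 28
  J3 runs 2 units, time = 30
  J4 runs 2 units, time = 32
  J1 runs 2 units, time = 34
  J2 runs 2 units, time = 36
  J3 runs 2 units, time = 38
  J4 runs 2 units, time = 40
  J1 runs 2 units, time = 42
  J2 runs 1 units, time = 43
  J3 runs 1 units, time = 44
  J4 runs 2 units, time = 46
  J1 runs 2 units, time = 48
  J4 runs 2 units, time = 50
  J1 runs 1 units, time = 51
Finish times: [51, 43, 44, 50]
Average turnaround = 188/4 = 47.0

47.0


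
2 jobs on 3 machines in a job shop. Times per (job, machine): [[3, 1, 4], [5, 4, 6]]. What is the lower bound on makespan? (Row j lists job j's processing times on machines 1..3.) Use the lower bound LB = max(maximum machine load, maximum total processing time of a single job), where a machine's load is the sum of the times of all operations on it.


Machine loads:
  Machine 1: 3 + 5 = 8
  Machine 2: 1 + 4 = 5
  Machine 3: 4 + 6 = 10
Max machine load = 10
Job totals:
  Job 1: 8
  Job 2: 15
Max job total = 15
Lower bound = max(10, 15) = 15

15


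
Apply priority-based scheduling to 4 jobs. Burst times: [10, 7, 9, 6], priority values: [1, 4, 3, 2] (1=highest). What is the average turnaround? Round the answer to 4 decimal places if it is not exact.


Sort by priority (ascending = highest first):
Order: [(1, 10), (2, 6), (3, 9), (4, 7)]
Completion times:
  Priority 1, burst=10, C=10
  Priority 2, burst=6, C=16
  Priority 3, burst=9, C=25
  Priority 4, burst=7, C=32
Average turnaround = 83/4 = 20.75

20.75


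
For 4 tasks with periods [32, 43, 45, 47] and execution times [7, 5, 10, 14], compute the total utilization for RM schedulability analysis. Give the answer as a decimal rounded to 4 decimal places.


Compute individual utilizations (exact fractions):
  Task 1: C/T = 7/32 (approx. 0.2188)
  Task 2: C/T = 5/43 (approx. 0.1163)
  Task 3: C/T = 10/45 = 2/9 (approx. 0.2222)
  Task 4: C/T = 14/47 (approx. 0.2979)
Total utilization U = 7/32 + 5/43 + 2/9 + 14/47 = 497723/582048
Rounded to 4 decimal places: U = 0.8551
RM (Liu & Layland) bound for 4 tasks = 0.756828; compare with U = 497723/582048 (approx. 0.855124)
bound < U <= 1, so the RM sufficient condition is not met (inconclusive; an exact test such as response-time analysis is needed).

0.8551


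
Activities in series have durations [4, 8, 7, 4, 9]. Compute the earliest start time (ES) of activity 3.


Activity 3 starts after activities 1 through 2 complete.
Predecessor durations: [4, 8]
ES = 4 + 8 = 12

12


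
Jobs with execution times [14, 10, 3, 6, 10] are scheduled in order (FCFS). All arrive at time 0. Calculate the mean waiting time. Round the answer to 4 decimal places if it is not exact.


FCFS order (as given): [14, 10, 3, 6, 10]
Waiting times:
  Job 1: wait = 0
  Job 2: wait = 14
  Job 3: wait = 24
  Job 4: wait = 27
  Job 5: wait = 33
Sum of waiting times = 98
Average waiting time = 98/5 = 19.6

19.6


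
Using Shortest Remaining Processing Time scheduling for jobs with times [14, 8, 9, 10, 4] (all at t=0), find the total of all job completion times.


Since all jobs arrive at t=0, SRPT equals SPT ordering.
SPT order: [4, 8, 9, 10, 14]
Completion times:
  Job 1: p=4, C=4
  Job 2: p=8, C=12
  Job 3: p=9, C=21
  Job 4: p=10, C=31
  Job 5: p=14, C=45
Total completion time = 4 + 12 + 21 + 31 + 45 = 113

113


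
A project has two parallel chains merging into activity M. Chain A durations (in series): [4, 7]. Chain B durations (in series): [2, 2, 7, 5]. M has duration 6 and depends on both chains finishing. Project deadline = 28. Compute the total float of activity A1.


Forward pass: ES(A1) = sum of predecessors on chain A = 0
EF = ES + duration = 0 + 4 = 4
Backward pass: LF(M) = deadline = 28; LS(M) = 28 - 6 = 22
LF(A1) = LS(M) - sum(successors on chain A) = 22 - 7 = 15
LS = LF - duration = 15 - 4 = 11
Total float = LS - ES = 11 - 0 = 11

11


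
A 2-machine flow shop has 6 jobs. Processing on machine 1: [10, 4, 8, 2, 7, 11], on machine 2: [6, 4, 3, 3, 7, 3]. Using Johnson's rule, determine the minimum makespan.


Apply Johnson's rule:
  Group 1 (a <= b): [(4, 2, 3), (2, 4, 4), (5, 7, 7)]
  Group 2 (a > b): [(1, 10, 6), (3, 8, 3), (6, 11, 3)]
Optimal job order: [4, 2, 5, 1, 3, 6]
Schedule:
  Job 4: M1 done at 2, M2 done at 5
  Job 2: M1 done at 6, M2 done at 10
  Job 5: M1 done at 13, M2 done at 20
  Job 1: M1 done at 23, M2 done at 29
  Job 3: M1 done at 31, M2 done at 34
  Job 6: M1 done at 42, M2 done at 45
Makespan = 45

45


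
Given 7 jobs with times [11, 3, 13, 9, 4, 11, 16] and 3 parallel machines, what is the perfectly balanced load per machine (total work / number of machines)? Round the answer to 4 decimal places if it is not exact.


Total processing time = 11 + 3 + 13 + 9 + 4 + 11 + 16 = 67
Number of machines = 3
Ideal balanced load = 67 / 3 = 22.3333

22.3333


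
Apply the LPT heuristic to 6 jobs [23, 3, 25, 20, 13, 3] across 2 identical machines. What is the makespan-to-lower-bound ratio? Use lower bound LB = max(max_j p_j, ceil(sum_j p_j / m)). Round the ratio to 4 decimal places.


LPT order: [25, 23, 20, 13, 3, 3]
Machine loads after assignment: [44, 43]
LPT makespan = 44
Lower bound = max(max_job, ceil(total/2)) = max(25, 44) = 44
Ratio = 44 / 44 = 1.0

1.0


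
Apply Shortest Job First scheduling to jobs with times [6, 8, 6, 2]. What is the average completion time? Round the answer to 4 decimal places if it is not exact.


SJF order (ascending): [2, 6, 6, 8]
Completion times:
  Job 1: burst=2, C=2
  Job 2: burst=6, C=8
  Job 3: burst=6, C=14
  Job 4: burst=8, C=22
Average completion = 46/4 = 11.5

11.5


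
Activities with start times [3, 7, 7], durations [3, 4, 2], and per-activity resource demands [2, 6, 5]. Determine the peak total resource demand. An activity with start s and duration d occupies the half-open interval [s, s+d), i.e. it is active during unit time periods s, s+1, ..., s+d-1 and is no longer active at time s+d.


Each activity i is active on [start_i, start_i + duration_i).
Compute total resource usage per time slot:
  t=0: active resources = [], total = 0
  t=1: active resources = [], total = 0
  t=2: active resources = [], total = 0
  t=3: active resources = [2], total = 2
  t=4: active resources = [2], total = 2
  t=5: active resources = [2], total = 2
  t=6: active resources = [], total = 0
  t=7: active resources = [6, 5], total = 11
  t=8: active resources = [6, 5], total = 11
  t=9: active resources = [6], total = 6
  t=10: active resources = [6], total = 6
Peak resource demand = 11

11


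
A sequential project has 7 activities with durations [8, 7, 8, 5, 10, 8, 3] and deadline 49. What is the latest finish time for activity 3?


LF(activity 3) = deadline - sum of successor durations
Successors: activities 4 through 7 with durations [5, 10, 8, 3]
Sum of successor durations = 26
LF = 49 - 26 = 23

23


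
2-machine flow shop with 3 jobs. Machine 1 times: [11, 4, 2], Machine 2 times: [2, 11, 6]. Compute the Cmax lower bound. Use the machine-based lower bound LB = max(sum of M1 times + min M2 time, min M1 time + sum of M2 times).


LB1 = sum(M1 times) + min(M2 times) = 17 + 2 = 19
LB2 = min(M1 times) + sum(M2 times) = 2 + 19 = 21
Lower bound = max(LB1, LB2) = max(19, 21) = 21

21


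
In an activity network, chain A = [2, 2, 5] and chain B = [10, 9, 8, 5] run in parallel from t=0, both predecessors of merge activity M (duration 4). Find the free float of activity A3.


ES(A3) = sum of predecessors on chain A = 4
EF(A3) = ES + duration = 4 + 5 = 9
Successor of A3 is M. ES(M) = max(sum(A), sum(B)) = max(9, 32) = 32
Free float = ES(successor) - EF(current) = 32 - 9 = 23

23


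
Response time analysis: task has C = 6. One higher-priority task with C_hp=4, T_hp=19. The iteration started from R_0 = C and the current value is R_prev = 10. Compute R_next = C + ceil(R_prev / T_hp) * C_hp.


R_next = C + ceil(R_prev / T_hp) * C_hp
ceil(10 / 19) = ceil(0.5263) = 1
Interference = 1 * 4 = 4
R_next = 6 + 4 = 10
R_next = R_prev, so the iteration has converged (response time = 10).

10


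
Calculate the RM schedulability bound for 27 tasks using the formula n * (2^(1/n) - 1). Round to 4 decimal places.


Compute 2^(1/27) = 1.0260044847
Subtract 1: 1.0260044847 - 1 = 0.0260044847
Multiply by n: 27 * 0.0260044847 = 0.7021210869
Round to 4 dp: 0.7021

0.7021


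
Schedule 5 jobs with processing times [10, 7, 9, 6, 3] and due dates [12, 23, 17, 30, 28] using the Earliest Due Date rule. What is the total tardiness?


Sort by due date (EDD order): [(10, 12), (9, 17), (7, 23), (3, 28), (6, 30)]
Compute completion times and tardiness:
  Job 1: p=10, d=12, C=10, tardiness=max(0,10-12)=0
  Job 2: p=9, d=17, C=19, tardiness=max(0,19-17)=2
  Job 3: p=7, d=23, C=26, tardiness=max(0,26-23)=3
  Job 4: p=3, d=28, C=29, tardiness=max(0,29-28)=1
  Job 5: p=6, d=30, C=35, tardiness=max(0,35-30)=5
Total tardiness = 11

11


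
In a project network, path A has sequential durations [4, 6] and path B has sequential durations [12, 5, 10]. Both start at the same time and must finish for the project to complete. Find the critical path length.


Path A total = 4 + 6 = 10
Path B total = 12 + 5 + 10 = 27
Critical path = longest path = max(10, 27) = 27

27


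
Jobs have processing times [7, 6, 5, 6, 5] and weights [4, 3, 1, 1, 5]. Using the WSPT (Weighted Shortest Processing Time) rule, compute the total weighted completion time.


Compute p/w ratios and sort ascending (WSPT): [(5, 5), (7, 4), (6, 3), (5, 1), (6, 1)]
Compute weighted completion times:
  Job (p=5,w=5): C=5, w*C=5*5=25
  Job (p=7,w=4): C=12, w*C=4*12=48
  Job (p=6,w=3): C=18, w*C=3*18=54
  Job (p=5,w=1): C=23, w*C=1*23=23
  Job (p=6,w=1): C=29, w*C=1*29=29
Total weighted completion time = 179

179


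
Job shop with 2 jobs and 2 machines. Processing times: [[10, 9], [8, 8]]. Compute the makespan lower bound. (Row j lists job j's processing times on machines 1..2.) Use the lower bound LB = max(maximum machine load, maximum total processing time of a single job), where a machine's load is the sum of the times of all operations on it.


Machine loads:
  Machine 1: 10 + 8 = 18
  Machine 2: 9 + 8 = 17
Max machine load = 18
Job totals:
  Job 1: 19
  Job 2: 16
Max job total = 19
Lower bound = max(18, 19) = 19

19


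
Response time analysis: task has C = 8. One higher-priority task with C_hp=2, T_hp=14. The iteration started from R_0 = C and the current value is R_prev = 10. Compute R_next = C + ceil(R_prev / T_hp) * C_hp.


R_next = C + ceil(R_prev / T_hp) * C_hp
ceil(10 / 14) = ceil(0.7143) = 1
Interference = 1 * 2 = 2
R_next = 8 + 2 = 10
R_next = R_prev, so the iteration has converged (response time = 10).

10


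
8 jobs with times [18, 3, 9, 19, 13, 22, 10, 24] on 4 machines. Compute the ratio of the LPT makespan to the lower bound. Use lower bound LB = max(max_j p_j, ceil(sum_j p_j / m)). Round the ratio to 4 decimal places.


LPT order: [24, 22, 19, 18, 13, 10, 9, 3]
Machine loads after assignment: [27, 31, 29, 31]
LPT makespan = 31
Lower bound = max(max_job, ceil(total/4)) = max(24, 30) = 30
Ratio = 31 / 30 = 1.0333

1.0333


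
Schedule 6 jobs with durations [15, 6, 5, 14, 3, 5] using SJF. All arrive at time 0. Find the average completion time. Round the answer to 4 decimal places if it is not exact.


SJF order (ascending): [3, 5, 5, 6, 14, 15]
Completion times:
  Job 1: burst=3, C=3
  Job 2: burst=5, C=8
  Job 3: burst=5, C=13
  Job 4: burst=6, C=19
  Job 5: burst=14, C=33
  Job 6: burst=15, C=48
Average completion = 124/6 = 20.6667

20.6667


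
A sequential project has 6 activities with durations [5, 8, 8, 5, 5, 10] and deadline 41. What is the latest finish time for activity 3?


LF(activity 3) = deadline - sum of successor durations
Successors: activities 4 through 6 with durations [5, 5, 10]
Sum of successor durations = 20
LF = 41 - 20 = 21

21


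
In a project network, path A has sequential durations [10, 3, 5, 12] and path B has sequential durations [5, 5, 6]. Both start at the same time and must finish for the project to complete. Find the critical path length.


Path A total = 10 + 3 + 5 + 12 = 30
Path B total = 5 + 5 + 6 = 16
Critical path = longest path = max(30, 16) = 30

30


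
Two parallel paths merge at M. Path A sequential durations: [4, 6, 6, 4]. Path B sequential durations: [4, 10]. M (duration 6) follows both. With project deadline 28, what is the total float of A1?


Forward pass: ES(A1) = sum of predecessors on chain A = 0
EF = ES + duration = 0 + 4 = 4
Backward pass: LF(M) = deadline = 28; LS(M) = 28 - 6 = 22
LF(A1) = LS(M) - sum(successors on chain A) = 22 - 16 = 6
LS = LF - duration = 6 - 4 = 2
Total float = LS - ES = 2 - 0 = 2

2


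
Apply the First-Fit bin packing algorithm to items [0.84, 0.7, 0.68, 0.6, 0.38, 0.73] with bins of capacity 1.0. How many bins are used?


Place items sequentially using First-Fit:
  Item 0.84 -> new Bin 1
  Item 0.7 -> new Bin 2
  Item 0.68 -> new Bin 3
  Item 0.6 -> new Bin 4
  Item 0.38 -> Bin 4 (now 0.98)
  Item 0.73 -> new Bin 5
Total bins used = 5

5


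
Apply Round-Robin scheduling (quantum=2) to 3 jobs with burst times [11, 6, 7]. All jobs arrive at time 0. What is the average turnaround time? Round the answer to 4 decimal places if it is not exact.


Time quantum = 2
Execution trace:
  J1 runs 2 units, time = 2
  J2 runs 2 units, time = 4
  J3 runs 2 units, time = 6
  J1 runs 2 units, time = 8
  J2 runs 2 units, time = 10
  J3 runs 2 units, time = 12
  J1 runs 2 units, time = 14
  J2 runs 2 units, time = 16
  J3 runs 2 units, time = 18
  J1 runs 2 units, time = 20
  J3 runs 1 units, time = 21
  J1 runs 2 units, time = 23
  J1 runs 1 units, time = 24
Finish times: [24, 16, 21]
Average turnaround = 61/3 = 20.3333

20.3333


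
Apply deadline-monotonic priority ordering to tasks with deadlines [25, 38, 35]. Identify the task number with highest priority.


Sort tasks by relative deadline (ascending):
  Task 1: deadline = 25
  Task 3: deadline = 35
  Task 2: deadline = 38
Priority order (highest first): [1, 3, 2]
Highest priority task = 1

1


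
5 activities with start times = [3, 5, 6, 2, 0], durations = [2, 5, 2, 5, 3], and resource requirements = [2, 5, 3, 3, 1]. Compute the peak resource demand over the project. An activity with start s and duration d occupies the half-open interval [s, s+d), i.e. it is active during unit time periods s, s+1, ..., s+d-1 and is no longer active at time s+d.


Each activity i is active on [start_i, start_i + duration_i).
Compute total resource usage per time slot:
  t=0: active resources = [1], total = 1
  t=1: active resources = [1], total = 1
  t=2: active resources = [3, 1], total = 4
  t=3: active resources = [2, 3], total = 5
  t=4: active resources = [2, 3], total = 5
  t=5: active resources = [5, 3], total = 8
  t=6: active resources = [5, 3, 3], total = 11
  t=7: active resources = [5, 3], total = 8
  t=8: active resources = [5], total = 5
  t=9: active resources = [5], total = 5
Peak resource demand = 11

11


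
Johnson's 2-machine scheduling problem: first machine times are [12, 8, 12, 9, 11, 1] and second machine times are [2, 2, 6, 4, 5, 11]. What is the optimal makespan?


Apply Johnson's rule:
  Group 1 (a <= b): [(6, 1, 11)]
  Group 2 (a > b): [(3, 12, 6), (5, 11, 5), (4, 9, 4), (1, 12, 2), (2, 8, 2)]
Optimal job order: [6, 3, 5, 4, 1, 2]
Schedule:
  Job 6: M1 done at 1, M2 done at 12
  Job 3: M1 done at 13, M2 done at 19
  Job 5: M1 done at 24, M2 done at 29
  Job 4: M1 done at 33, M2 done at 37
  Job 1: M1 done at 45, M2 done at 47
  Job 2: M1 done at 53, M2 done at 55
Makespan = 55

55


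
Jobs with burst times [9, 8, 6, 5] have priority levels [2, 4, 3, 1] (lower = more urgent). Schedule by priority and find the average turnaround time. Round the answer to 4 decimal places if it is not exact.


Sort by priority (ascending = highest first):
Order: [(1, 5), (2, 9), (3, 6), (4, 8)]
Completion times:
  Priority 1, burst=5, C=5
  Priority 2, burst=9, C=14
  Priority 3, burst=6, C=20
  Priority 4, burst=8, C=28
Average turnaround = 67/4 = 16.75

16.75


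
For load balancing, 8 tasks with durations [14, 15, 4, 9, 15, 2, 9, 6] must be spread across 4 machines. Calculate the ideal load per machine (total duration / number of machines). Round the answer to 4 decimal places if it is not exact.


Total processing time = 14 + 15 + 4 + 9 + 15 + 2 + 9 + 6 = 74
Number of machines = 4
Ideal balanced load = 74 / 4 = 18.5

18.5


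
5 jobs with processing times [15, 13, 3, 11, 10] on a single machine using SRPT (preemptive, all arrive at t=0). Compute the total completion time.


Since all jobs arrive at t=0, SRPT equals SPT ordering.
SPT order: [3, 10, 11, 13, 15]
Completion times:
  Job 1: p=3, C=3
  Job 2: p=10, C=13
  Job 3: p=11, C=24
  Job 4: p=13, C=37
  Job 5: p=15, C=52
Total completion time = 3 + 13 + 24 + 37 + 52 = 129

129


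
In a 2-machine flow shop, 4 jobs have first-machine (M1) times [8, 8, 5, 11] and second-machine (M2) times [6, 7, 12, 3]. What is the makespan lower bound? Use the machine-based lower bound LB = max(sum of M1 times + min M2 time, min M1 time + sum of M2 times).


LB1 = sum(M1 times) + min(M2 times) = 32 + 3 = 35
LB2 = min(M1 times) + sum(M2 times) = 5 + 28 = 33
Lower bound = max(LB1, LB2) = max(35, 33) = 35

35


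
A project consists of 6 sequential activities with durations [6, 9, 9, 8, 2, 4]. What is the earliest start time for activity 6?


Activity 6 starts after activities 1 through 5 complete.
Predecessor durations: [6, 9, 9, 8, 2]
ES = 6 + 9 + 9 + 8 + 2 = 34

34


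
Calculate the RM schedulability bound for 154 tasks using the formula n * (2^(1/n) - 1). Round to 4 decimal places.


Compute 2^(1/154) = 1.0045111002
Subtract 1: 1.0045111002 - 1 = 0.0045111002
Multiply by n: 154 * 0.0045111002 = 0.6947094308
Round to 4 dp: 0.6947

0.6947


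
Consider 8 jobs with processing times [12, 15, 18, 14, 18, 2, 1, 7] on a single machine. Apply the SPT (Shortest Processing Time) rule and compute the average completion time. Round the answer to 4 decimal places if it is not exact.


Sort jobs by processing time (SPT order): [1, 2, 7, 12, 14, 15, 18, 18]
Compute completion times sequentially:
  Job 1: processing = 1, completes at 1
  Job 2: processing = 2, completes at 3
  Job 3: processing = 7, completes at 10
  Job 4: processing = 12, completes at 22
  Job 5: processing = 14, completes at 36
  Job 6: processing = 15, completes at 51
  Job 7: processing = 18, completes at 69
  Job 8: processing = 18, completes at 87
Sum of completion times = 279
Average completion time = 279/8 = 34.875

34.875


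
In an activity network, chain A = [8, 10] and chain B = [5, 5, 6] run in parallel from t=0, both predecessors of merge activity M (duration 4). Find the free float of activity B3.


ES(B3) = sum of predecessors on chain B = 10
EF(B3) = ES + duration = 10 + 6 = 16
Successor of B3 is M. ES(M) = max(sum(A), sum(B)) = max(18, 16) = 18
Free float = ES(successor) - EF(current) = 18 - 16 = 2

2


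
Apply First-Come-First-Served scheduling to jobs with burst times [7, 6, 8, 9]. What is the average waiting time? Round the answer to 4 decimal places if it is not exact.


FCFS order (as given): [7, 6, 8, 9]
Waiting times:
  Job 1: wait = 0
  Job 2: wait = 7
  Job 3: wait = 13
  Job 4: wait = 21
Sum of waiting times = 41
Average waiting time = 41/4 = 10.25

10.25


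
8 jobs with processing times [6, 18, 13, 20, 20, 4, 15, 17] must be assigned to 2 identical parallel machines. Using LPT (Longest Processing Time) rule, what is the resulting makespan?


Sort jobs in decreasing order (LPT): [20, 20, 18, 17, 15, 13, 6, 4]
Assign each job to the least loaded machine:
  Machine 1: jobs [20, 18, 13, 6], load = 57
  Machine 2: jobs [20, 17, 15, 4], load = 56
Makespan = max load = 57

57


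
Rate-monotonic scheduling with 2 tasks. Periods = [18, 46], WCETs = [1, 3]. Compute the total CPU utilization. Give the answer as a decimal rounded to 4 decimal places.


Compute individual utilizations (exact fractions):
  Task 1: C/T = 1/18 (approx. 0.0556)
  Task 2: C/T = 3/46 (approx. 0.0652)
Total utilization U = 1/18 + 3/46 = 25/207
Rounded to 4 decimal places: U = 0.1208
RM (Liu & Layland) bound for 2 tasks = 0.828427; compare with U = 25/207 (approx. 0.120773)
U <= bound, so schedulable by RM sufficient condition.

0.1208


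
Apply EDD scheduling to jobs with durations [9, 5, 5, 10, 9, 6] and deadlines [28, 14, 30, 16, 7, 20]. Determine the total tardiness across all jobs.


Sort by due date (EDD order): [(9, 7), (5, 14), (10, 16), (6, 20), (9, 28), (5, 30)]
Compute completion times and tardiness:
  Job 1: p=9, d=7, C=9, tardiness=max(0,9-7)=2
  Job 2: p=5, d=14, C=14, tardiness=max(0,14-14)=0
  Job 3: p=10, d=16, C=24, tardiness=max(0,24-16)=8
  Job 4: p=6, d=20, C=30, tardiness=max(0,30-20)=10
  Job 5: p=9, d=28, C=39, tardiness=max(0,39-28)=11
  Job 6: p=5, d=30, C=44, tardiness=max(0,44-30)=14
Total tardiness = 45

45


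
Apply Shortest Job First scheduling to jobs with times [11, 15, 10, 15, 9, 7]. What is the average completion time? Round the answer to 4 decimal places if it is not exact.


SJF order (ascending): [7, 9, 10, 11, 15, 15]
Completion times:
  Job 1: burst=7, C=7
  Job 2: burst=9, C=16
  Job 3: burst=10, C=26
  Job 4: burst=11, C=37
  Job 5: burst=15, C=52
  Job 6: burst=15, C=67
Average completion = 205/6 = 34.1667

34.1667


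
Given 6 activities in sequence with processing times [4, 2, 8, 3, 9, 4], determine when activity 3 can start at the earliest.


Activity 3 starts after activities 1 through 2 complete.
Predecessor durations: [4, 2]
ES = 4 + 2 = 6

6


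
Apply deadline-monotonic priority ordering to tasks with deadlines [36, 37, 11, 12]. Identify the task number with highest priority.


Sort tasks by relative deadline (ascending):
  Task 3: deadline = 11
  Task 4: deadline = 12
  Task 1: deadline = 36
  Task 2: deadline = 37
Priority order (highest first): [3, 4, 1, 2]
Highest priority task = 3

3


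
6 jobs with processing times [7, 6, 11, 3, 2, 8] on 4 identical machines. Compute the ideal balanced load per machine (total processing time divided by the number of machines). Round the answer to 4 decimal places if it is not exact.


Total processing time = 7 + 6 + 11 + 3 + 2 + 8 = 37
Number of machines = 4
Ideal balanced load = 37 / 4 = 9.25

9.25


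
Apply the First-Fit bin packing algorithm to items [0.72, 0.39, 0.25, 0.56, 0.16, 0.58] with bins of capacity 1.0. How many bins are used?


Place items sequentially using First-Fit:
  Item 0.72 -> new Bin 1
  Item 0.39 -> new Bin 2
  Item 0.25 -> Bin 1 (now 0.97)
  Item 0.56 -> Bin 2 (now 0.95)
  Item 0.16 -> new Bin 3
  Item 0.58 -> Bin 3 (now 0.74)
Total bins used = 3

3


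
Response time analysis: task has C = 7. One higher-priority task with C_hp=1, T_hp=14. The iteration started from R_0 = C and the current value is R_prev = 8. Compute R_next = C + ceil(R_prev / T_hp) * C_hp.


R_next = C + ceil(R_prev / T_hp) * C_hp
ceil(8 / 14) = ceil(0.5714) = 1
Interference = 1 * 1 = 1
R_next = 7 + 1 = 8
R_next = R_prev, so the iteration has converged (response time = 8).

8


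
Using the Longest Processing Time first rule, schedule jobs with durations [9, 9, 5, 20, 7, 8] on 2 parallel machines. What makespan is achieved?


Sort jobs in decreasing order (LPT): [20, 9, 9, 8, 7, 5]
Assign each job to the least loaded machine:
  Machine 1: jobs [20, 7], load = 27
  Machine 2: jobs [9, 9, 8, 5], load = 31
Makespan = max load = 31

31


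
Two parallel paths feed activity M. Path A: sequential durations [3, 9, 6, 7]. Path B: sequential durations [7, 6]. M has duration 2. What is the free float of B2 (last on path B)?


ES(B2) = sum of predecessors on chain B = 7
EF(B2) = ES + duration = 7 + 6 = 13
Successor of B2 is M. ES(M) = max(sum(A), sum(B)) = max(25, 13) = 25
Free float = ES(successor) - EF(current) = 25 - 13 = 12

12


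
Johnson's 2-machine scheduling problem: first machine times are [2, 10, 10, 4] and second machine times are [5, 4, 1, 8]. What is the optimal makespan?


Apply Johnson's rule:
  Group 1 (a <= b): [(1, 2, 5), (4, 4, 8)]
  Group 2 (a > b): [(2, 10, 4), (3, 10, 1)]
Optimal job order: [1, 4, 2, 3]
Schedule:
  Job 1: M1 done at 2, M2 done at 7
  Job 4: M1 done at 6, M2 done at 15
  Job 2: M1 done at 16, M2 done at 20
  Job 3: M1 done at 26, M2 done at 27
Makespan = 27

27


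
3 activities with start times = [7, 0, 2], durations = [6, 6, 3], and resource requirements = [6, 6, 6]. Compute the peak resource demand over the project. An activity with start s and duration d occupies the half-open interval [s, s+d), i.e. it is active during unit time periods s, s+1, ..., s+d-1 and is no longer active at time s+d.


Each activity i is active on [start_i, start_i + duration_i).
Compute total resource usage per time slot:
  t=0: active resources = [6], total = 6
  t=1: active resources = [6], total = 6
  t=2: active resources = [6, 6], total = 12
  t=3: active resources = [6, 6], total = 12
  t=4: active resources = [6, 6], total = 12
  t=5: active resources = [6], total = 6
  t=6: active resources = [], total = 0
  t=7: active resources = [6], total = 6
  t=8: active resources = [6], total = 6
  t=9: active resources = [6], total = 6
  t=10: active resources = [6], total = 6
  t=11: active resources = [6], total = 6
  t=12: active resources = [6], total = 6
Peak resource demand = 12

12


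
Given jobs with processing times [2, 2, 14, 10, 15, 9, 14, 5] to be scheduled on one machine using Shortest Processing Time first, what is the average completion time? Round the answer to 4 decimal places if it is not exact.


Sort jobs by processing time (SPT order): [2, 2, 5, 9, 10, 14, 14, 15]
Compute completion times sequentially:
  Job 1: processing = 2, completes at 2
  Job 2: processing = 2, completes at 4
  Job 3: processing = 5, completes at 9
  Job 4: processing = 9, completes at 18
  Job 5: processing = 10, completes at 28
  Job 6: processing = 14, completes at 42
  Job 7: processing = 14, completes at 56
  Job 8: processing = 15, completes at 71
Sum of completion times = 230
Average completion time = 230/8 = 28.75

28.75


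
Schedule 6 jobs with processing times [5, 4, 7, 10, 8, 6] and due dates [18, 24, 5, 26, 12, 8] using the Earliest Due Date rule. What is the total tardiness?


Sort by due date (EDD order): [(7, 5), (6, 8), (8, 12), (5, 18), (4, 24), (10, 26)]
Compute completion times and tardiness:
  Job 1: p=7, d=5, C=7, tardiness=max(0,7-5)=2
  Job 2: p=6, d=8, C=13, tardiness=max(0,13-8)=5
  Job 3: p=8, d=12, C=21, tardiness=max(0,21-12)=9
  Job 4: p=5, d=18, C=26, tardiness=max(0,26-18)=8
  Job 5: p=4, d=24, C=30, tardiness=max(0,30-24)=6
  Job 6: p=10, d=26, C=40, tardiness=max(0,40-26)=14
Total tardiness = 44

44


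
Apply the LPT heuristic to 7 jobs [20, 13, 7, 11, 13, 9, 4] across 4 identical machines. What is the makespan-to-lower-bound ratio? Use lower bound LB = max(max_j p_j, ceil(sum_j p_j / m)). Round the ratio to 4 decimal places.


LPT order: [20, 13, 13, 11, 9, 7, 4]
Machine loads after assignment: [20, 20, 17, 20]
LPT makespan = 20
Lower bound = max(max_job, ceil(total/4)) = max(20, 20) = 20
Ratio = 20 / 20 = 1.0

1.0


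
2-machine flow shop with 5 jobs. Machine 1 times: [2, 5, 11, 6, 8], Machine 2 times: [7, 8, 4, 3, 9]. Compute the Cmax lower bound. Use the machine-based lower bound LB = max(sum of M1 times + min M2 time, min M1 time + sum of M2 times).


LB1 = sum(M1 times) + min(M2 times) = 32 + 3 = 35
LB2 = min(M1 times) + sum(M2 times) = 2 + 31 = 33
Lower bound = max(LB1, LB2) = max(35, 33) = 35

35


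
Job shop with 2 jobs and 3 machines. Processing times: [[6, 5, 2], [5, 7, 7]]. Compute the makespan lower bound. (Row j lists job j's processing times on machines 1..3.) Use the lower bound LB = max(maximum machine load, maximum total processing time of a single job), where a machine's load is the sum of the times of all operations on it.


Machine loads:
  Machine 1: 6 + 5 = 11
  Machine 2: 5 + 7 = 12
  Machine 3: 2 + 7 = 9
Max machine load = 12
Job totals:
  Job 1: 13
  Job 2: 19
Max job total = 19
Lower bound = max(12, 19) = 19

19


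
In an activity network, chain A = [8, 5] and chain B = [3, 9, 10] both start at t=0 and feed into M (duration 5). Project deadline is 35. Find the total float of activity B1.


Forward pass: ES(B1) = sum of predecessors on chain B = 0
EF = ES + duration = 0 + 3 = 3
Backward pass: LF(M) = deadline = 35; LS(M) = 35 - 5 = 30
LF(B1) = LS(M) - sum(successors on chain B) = 30 - 19 = 11
LS = LF - duration = 11 - 3 = 8
Total float = LS - ES = 8 - 0 = 8

8


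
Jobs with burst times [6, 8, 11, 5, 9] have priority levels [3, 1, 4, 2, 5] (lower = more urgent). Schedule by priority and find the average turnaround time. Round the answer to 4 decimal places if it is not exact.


Sort by priority (ascending = highest first):
Order: [(1, 8), (2, 5), (3, 6), (4, 11), (5, 9)]
Completion times:
  Priority 1, burst=8, C=8
  Priority 2, burst=5, C=13
  Priority 3, burst=6, C=19
  Priority 4, burst=11, C=30
  Priority 5, burst=9, C=39
Average turnaround = 109/5 = 21.8

21.8


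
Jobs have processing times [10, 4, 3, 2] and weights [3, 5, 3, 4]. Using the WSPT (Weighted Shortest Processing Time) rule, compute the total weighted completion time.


Compute p/w ratios and sort ascending (WSPT): [(2, 4), (4, 5), (3, 3), (10, 3)]
Compute weighted completion times:
  Job (p=2,w=4): C=2, w*C=4*2=8
  Job (p=4,w=5): C=6, w*C=5*6=30
  Job (p=3,w=3): C=9, w*C=3*9=27
  Job (p=10,w=3): C=19, w*C=3*19=57
Total weighted completion time = 122

122


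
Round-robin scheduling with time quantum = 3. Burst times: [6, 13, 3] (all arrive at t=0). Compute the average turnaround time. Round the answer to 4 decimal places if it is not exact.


Time quantum = 3
Execution trace:
  J1 runs 3 units, time = 3
  J2 runs 3 units, time = 6
  J3 runs 3 units, time = 9
  J1 runs 3 units, time = 12
  J2 runs 3 units, time = 15
  J2 runs 3 units, time = 18
  J2 runs 3 units, time = 21
  J2 runs 1 units, time = 22
Finish times: [12, 22, 9]
Average turnaround = 43/3 = 14.3333

14.3333


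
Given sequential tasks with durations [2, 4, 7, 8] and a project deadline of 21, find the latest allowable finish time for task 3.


LF(activity 3) = deadline - sum of successor durations
Successors: activities 4 through 4 with durations [8]
Sum of successor durations = 8
LF = 21 - 8 = 13

13


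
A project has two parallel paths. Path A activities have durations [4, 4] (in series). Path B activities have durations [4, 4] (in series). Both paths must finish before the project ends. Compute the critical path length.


Path A total = 4 + 4 = 8
Path B total = 4 + 4 = 8
Critical path = longest path = max(8, 8) = 8

8


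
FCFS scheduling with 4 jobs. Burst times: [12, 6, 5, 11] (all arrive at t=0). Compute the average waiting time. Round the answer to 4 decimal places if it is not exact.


FCFS order (as given): [12, 6, 5, 11]
Waiting times:
  Job 1: wait = 0
  Job 2: wait = 12
  Job 3: wait = 18
  Job 4: wait = 23
Sum of waiting times = 53
Average waiting time = 53/4 = 13.25

13.25


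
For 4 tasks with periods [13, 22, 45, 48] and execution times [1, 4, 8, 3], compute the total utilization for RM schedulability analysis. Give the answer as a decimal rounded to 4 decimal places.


Compute individual utilizations (exact fractions):
  Task 1: C/T = 1/13 (approx. 0.0769)
  Task 2: C/T = 4/22 = 2/11 (approx. 0.1818)
  Task 3: C/T = 8/45 (approx. 0.1778)
  Task 4: C/T = 3/48 = 1/16 (approx. 0.0625)
Total utilization U = 1/13 + 2/11 + 8/45 + 1/16 = 51379/102960
Rounded to 4 decimal places: U = 0.4990
RM (Liu & Layland) bound for 4 tasks = 0.756828; compare with U = 51379/102960 (approx. 0.499019)
U <= bound, so schedulable by RM sufficient condition.

0.4990


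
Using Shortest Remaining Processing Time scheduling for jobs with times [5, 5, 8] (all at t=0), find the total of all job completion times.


Since all jobs arrive at t=0, SRPT equals SPT ordering.
SPT order: [5, 5, 8]
Completion times:
  Job 1: p=5, C=5
  Job 2: p=5, C=10
  Job 3: p=8, C=18
Total completion time = 5 + 10 + 18 = 33

33


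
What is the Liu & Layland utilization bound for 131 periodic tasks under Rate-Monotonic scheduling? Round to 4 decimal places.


Compute 2^(1/131) = 1.0053052230
Subtract 1: 1.0053052230 - 1 = 0.0053052230
Multiply by n: 131 * 0.0053052230 = 0.6949842130
Round to 4 dp: 0.6950

0.6950


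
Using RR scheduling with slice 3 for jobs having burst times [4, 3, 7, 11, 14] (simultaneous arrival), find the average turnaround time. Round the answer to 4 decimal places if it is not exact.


Time quantum = 3
Execution trace:
  J1 runs 3 units, time = 3
  J2 runs 3 units, time = 6
  J3 runs 3 units, time = 9
  J4 runs 3 units, time = 12
  J5 runs 3 units, time = 15
  J1 runs 1 units, time = 16
  J3 runs 3 units, time = 19
  J4 runs 3 units, time = 22
  J5 runs 3 units, time = 25
  J3 runs 1 units, time = 26
  J4 runs 3 units, time = 29
  J5 runs 3 units, time = 32
  J4 runs 2 units, time = 34
  J5 runs 3 units, time = 37
  J5 runs 2 units, time = 39
Finish times: [16, 6, 26, 34, 39]
Average turnaround = 121/5 = 24.2

24.2


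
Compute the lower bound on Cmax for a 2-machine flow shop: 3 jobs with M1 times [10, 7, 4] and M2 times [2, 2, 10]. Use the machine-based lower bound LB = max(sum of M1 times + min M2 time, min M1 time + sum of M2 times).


LB1 = sum(M1 times) + min(M2 times) = 21 + 2 = 23
LB2 = min(M1 times) + sum(M2 times) = 4 + 14 = 18
Lower bound = max(LB1, LB2) = max(23, 18) = 23

23


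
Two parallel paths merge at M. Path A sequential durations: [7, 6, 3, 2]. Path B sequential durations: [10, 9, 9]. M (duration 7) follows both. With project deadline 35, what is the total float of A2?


Forward pass: ES(A2) = sum of predecessors on chain A = 7
EF = ES + duration = 7 + 6 = 13
Backward pass: LF(M) = deadline = 35; LS(M) = 35 - 7 = 28
LF(A2) = LS(M) - sum(successors on chain A) = 28 - 5 = 23
LS = LF - duration = 23 - 6 = 17
Total float = LS - ES = 17 - 7 = 10

10


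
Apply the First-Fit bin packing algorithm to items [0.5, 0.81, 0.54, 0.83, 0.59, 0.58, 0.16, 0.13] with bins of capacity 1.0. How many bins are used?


Place items sequentially using First-Fit:
  Item 0.5 -> new Bin 1
  Item 0.81 -> new Bin 2
  Item 0.54 -> new Bin 3
  Item 0.83 -> new Bin 4
  Item 0.59 -> new Bin 5
  Item 0.58 -> new Bin 6
  Item 0.16 -> Bin 1 (now 0.66)
  Item 0.13 -> Bin 1 (now 0.79)
Total bins used = 6

6


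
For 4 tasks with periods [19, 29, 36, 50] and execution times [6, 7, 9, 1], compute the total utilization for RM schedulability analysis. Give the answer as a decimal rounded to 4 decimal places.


Compute individual utilizations (exact fractions):
  Task 1: C/T = 6/19 (approx. 0.3158)
  Task 2: C/T = 7/29 (approx. 0.2414)
  Task 3: C/T = 9/36 = 1/4 (approx. 0.25)
  Task 4: C/T = 1/50 (approx. 0.02)
Total utilization U = 6/19 + 7/29 + 1/4 + 1/50 = 45577/55100
Rounded to 4 decimal places: U = 0.8272
RM (Liu & Layland) bound for 4 tasks = 0.756828; compare with U = 45577/55100 (approx. 0.827169)
bound < U <= 1, so the RM sufficient condition is not met (inconclusive; an exact test such as response-time analysis is needed).

0.8272


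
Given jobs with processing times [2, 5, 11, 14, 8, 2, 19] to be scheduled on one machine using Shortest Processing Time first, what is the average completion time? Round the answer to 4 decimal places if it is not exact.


Sort jobs by processing time (SPT order): [2, 2, 5, 8, 11, 14, 19]
Compute completion times sequentially:
  Job 1: processing = 2, completes at 2
  Job 2: processing = 2, completes at 4
  Job 3: processing = 5, completes at 9
  Job 4: processing = 8, completes at 17
  Job 5: processing = 11, completes at 28
  Job 6: processing = 14, completes at 42
  Job 7: processing = 19, completes at 61
Sum of completion times = 163
Average completion time = 163/7 = 23.2857

23.2857


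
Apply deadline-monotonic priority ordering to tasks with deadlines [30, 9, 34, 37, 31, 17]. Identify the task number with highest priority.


Sort tasks by relative deadline (ascending):
  Task 2: deadline = 9
  Task 6: deadline = 17
  Task 1: deadline = 30
  Task 5: deadline = 31
  Task 3: deadline = 34
  Task 4: deadline = 37
Priority order (highest first): [2, 6, 1, 5, 3, 4]
Highest priority task = 2

2


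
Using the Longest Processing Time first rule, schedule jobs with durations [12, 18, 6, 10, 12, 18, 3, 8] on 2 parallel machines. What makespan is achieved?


Sort jobs in decreasing order (LPT): [18, 18, 12, 12, 10, 8, 6, 3]
Assign each job to the least loaded machine:
  Machine 1: jobs [18, 12, 10, 3], load = 43
  Machine 2: jobs [18, 12, 8, 6], load = 44
Makespan = max load = 44

44


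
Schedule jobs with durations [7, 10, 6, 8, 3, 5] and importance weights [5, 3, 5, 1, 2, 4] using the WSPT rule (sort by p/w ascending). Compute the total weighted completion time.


Compute p/w ratios and sort ascending (WSPT): [(6, 5), (5, 4), (7, 5), (3, 2), (10, 3), (8, 1)]
Compute weighted completion times:
  Job (p=6,w=5): C=6, w*C=5*6=30
  Job (p=5,w=4): C=11, w*C=4*11=44
  Job (p=7,w=5): C=18, w*C=5*18=90
  Job (p=3,w=2): C=21, w*C=2*21=42
  Job (p=10,w=3): C=31, w*C=3*31=93
  Job (p=8,w=1): C=39, w*C=1*39=39
Total weighted completion time = 338

338


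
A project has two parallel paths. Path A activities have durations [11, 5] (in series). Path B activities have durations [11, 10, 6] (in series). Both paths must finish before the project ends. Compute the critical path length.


Path A total = 11 + 5 = 16
Path B total = 11 + 10 + 6 = 27
Critical path = longest path = max(16, 27) = 27

27
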